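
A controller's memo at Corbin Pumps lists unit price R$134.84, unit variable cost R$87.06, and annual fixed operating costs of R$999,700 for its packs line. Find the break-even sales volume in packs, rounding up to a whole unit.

20,923 packs

Each unit contributes R$134.84 − R$87.06 = R$47.78.
Break-even Q = R$999,700 / R$47.78 = 20,922.98 → 20,923 packs.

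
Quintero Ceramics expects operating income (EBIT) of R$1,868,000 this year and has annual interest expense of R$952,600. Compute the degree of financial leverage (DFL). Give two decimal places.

2.04

Interest = R$952,600.00.
Degree of financial leverage = EBIT / (EBIT − interest) = R$1,868,000 / R$915,400.00 = 2.0406.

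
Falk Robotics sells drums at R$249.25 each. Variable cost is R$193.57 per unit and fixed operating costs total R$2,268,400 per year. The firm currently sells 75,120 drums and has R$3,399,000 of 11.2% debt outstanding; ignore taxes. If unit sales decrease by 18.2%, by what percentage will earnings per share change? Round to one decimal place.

Contribution at this volume is 75,120 × R$55.68 = R$4,182,681.60.
Subtracting fixed costs: EBIT = R$4,182,681.60 − R$2,268,400 = R$1,914,281.60.
Interest = R$380,688.00, so EBIT − I = R$1,533,593.60.
Degree of combined leverage = contribution ÷ (EBIT − I) = R$4,182,681.60 ÷ R$1,533,593.60 = 2.7274.
%ΔEPS = DCL × %ΔSales = 2.7274 × -18.2% = -49.6%.

-49.6%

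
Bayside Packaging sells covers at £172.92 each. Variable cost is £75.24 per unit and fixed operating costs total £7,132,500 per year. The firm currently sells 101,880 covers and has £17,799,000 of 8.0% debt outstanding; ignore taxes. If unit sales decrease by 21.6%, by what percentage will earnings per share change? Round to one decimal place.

-154.1%

Total contribution margin = 101,880 × £97.68 = £9,951,638.40.
Operating income = contribution − fixed costs = £9,951,638.40 − £7,132,500 = £2,819,138.40.
After interest of £1,423,920.00, pre-tax earnings = £1,395,218.40.
Degree of combined leverage = contribution ÷ (EBIT − I) = £9,951,638.40 ÷ £1,395,218.40 = 7.1327.
%ΔEPS = DCL × %ΔSales = 7.1327 × -21.6% = -154.1%.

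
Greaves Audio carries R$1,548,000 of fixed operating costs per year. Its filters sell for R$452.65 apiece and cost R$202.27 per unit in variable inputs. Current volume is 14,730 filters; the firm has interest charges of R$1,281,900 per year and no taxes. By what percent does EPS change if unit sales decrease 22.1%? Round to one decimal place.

-95.0%

At 14,730 units, contribution = 14,730 × R$250.38 = R$3,688,097.40.
Subtracting fixed costs: EBIT = R$3,688,097.40 − R$1,548,000 = R$2,140,097.40.
Interest = R$1,281,900.00, so EBIT − I = R$858,197.40.
DCL = total CM / (EBIT − I) = R$3,688,097.40 / R$858,197.40 = 4.2975.
%ΔEPS = DCL × %ΔSales = 4.2975 × -22.1% = -95.0%.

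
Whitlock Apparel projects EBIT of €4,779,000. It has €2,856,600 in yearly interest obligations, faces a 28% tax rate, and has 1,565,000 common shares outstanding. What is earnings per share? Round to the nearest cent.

€0.88

Interest = €2,856,600.00, so EBT = €4,779,000 − €2,856,600.00 = €1,922,400.00.
Net income = €1,922,400.00 × (1 − 0.28) = €1,384,128.00.
EPS = €1,384,128.00 ÷ 1,565,000 = €0.88.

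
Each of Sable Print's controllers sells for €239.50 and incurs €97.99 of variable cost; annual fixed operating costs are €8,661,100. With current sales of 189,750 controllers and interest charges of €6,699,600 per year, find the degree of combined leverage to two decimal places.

2.34

At 189,750 units, contribution = 189,750 × €141.51 = €26,851,522.50.
EBIT = €26,851,522.50 − €8,661,100 = €18,190,422.50. Interest = €6,699,600.00.
DOL = €26,851,522.50 ÷ €18,190,422.50 = 1.4761; DFL = €18,190,422.50 ÷ €11,490,822.50 = 1.5830.
DCL = DOL × DFL = 1.4761 × 1.5830 = 2.3367.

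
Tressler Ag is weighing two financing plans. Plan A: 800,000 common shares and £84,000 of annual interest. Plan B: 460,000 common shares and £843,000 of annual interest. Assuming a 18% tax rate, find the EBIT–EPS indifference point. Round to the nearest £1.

£1,869,882

Set EPS_A = EPS_B: (EBIT − £84,000)(1 − 0.18) ÷ 800,000 = (EBIT − £843,000)(1 − 0.18) ÷ 460,000.
Cancelling (1 − t) and cross-multiplying: 460,000·(EBIT − 84,000) = 800,000·(EBIT − 843,000).
Solving, EBIT = (843,000·800,000 − 84,000·460,000) / (800,000 − 460,000) = 635,760,000,000 / 340,000 = 1,869,882.35.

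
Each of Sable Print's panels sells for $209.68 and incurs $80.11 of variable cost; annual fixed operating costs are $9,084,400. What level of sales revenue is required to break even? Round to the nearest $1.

$14,701,065

Contribution margin per unit = $209.68 − $80.11 = $129.57, a CM ratio of $129.57 ÷ $209.68 = 0.6179.
Break-even sales = FC ÷ CM ratio = $9,084,400 × $209.68 / $129.57 = $14,701,065.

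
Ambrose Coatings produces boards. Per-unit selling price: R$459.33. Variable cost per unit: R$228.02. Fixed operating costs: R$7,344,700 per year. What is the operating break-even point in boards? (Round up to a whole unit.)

31,753 boards

Contribution margin per unit = R$459.33 − R$228.02 = R$231.31.
Break-even volume = fixed costs ÷ CM per unit = R$7,344,700 ÷ R$231.31 = 31,752.63, so 31,753 boards.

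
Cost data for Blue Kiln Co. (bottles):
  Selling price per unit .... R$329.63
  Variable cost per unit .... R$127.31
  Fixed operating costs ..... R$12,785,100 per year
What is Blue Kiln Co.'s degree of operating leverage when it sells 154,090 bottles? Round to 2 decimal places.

Total contribution margin = 154,090 × R$202.32 = R$31,175,488.80.
Operating income = contribution − fixed costs = R$31,175,488.80 − R$12,785,100 = R$18,390,388.80.
Degree of operating leverage = R$31,175,488.80 / R$18,390,388.80 = 1.6952.

1.70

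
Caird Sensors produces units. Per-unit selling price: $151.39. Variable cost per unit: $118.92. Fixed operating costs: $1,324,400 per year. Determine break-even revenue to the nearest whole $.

CM per unit = $151.39 − $118.92 = $32.47; CM ratio = $32.47 / $151.39 = 0.2145.
Break-even revenue = fixed costs × price ÷ CM = $1,324,400 × $151.39 ÷ $32.47 = $6,174,959.

$6,174,959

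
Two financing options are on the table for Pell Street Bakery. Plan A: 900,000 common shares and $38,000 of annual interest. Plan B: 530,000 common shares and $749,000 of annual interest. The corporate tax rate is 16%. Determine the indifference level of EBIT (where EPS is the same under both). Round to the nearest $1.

Set EPS_A = EPS_B: (EBIT − $38,000)(1 − 0.16) ÷ 900,000 = (EBIT − $749,000)(1 − 0.16) ÷ 530,000.
The (1 − t) factor cancels: (EBIT − 38,000) × 530,000 = (EBIT − 749,000) × 900,000.
Solving, EBIT = (749,000·900,000 − 38,000·530,000) / (900,000 − 530,000) = 653,960,000,000 / 370,000 = 1,767,459.46.

$1,767,459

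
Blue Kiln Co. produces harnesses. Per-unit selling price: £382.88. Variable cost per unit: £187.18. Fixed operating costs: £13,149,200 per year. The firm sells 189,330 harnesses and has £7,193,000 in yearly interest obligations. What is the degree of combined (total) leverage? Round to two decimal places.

2.22

Total contribution margin = 189,330 × £195.70 = £37,051,881.00.
EBIT = £37,051,881.00 − £13,149,200 = £23,902,681.00. Interest = £7,193,000.00.
DOL = £37,051,881.00 ÷ £23,902,681.00 = 1.5501; DFL = £23,902,681.00 ÷ £16,709,681.00 = 1.4305.
Combined leverage = 1.5501 × 1.4305 = 2.2174.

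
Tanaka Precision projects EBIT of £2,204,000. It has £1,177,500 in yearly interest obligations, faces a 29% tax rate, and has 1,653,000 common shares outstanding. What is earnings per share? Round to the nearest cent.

£0.44

Pre-tax income = £2,204,000 − £1,177,500.00 = £1,026,500.00.
Net income = £1,026,500.00 × (1 − 0.29) = £728,815.00.
EPS = £728,815.00 ÷ 1,653,000 = £0.44.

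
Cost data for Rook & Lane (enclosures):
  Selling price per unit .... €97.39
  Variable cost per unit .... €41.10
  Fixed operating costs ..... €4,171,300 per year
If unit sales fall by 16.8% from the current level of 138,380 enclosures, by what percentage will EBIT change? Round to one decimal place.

-36.2%

Total contribution margin = 138,380 × €56.29 = €7,789,410.20.
Operating income = contribution − fixed costs = €7,789,410.20 − €4,171,300 = €3,618,110.20.
DOL = contribution ÷ EBIT = €7,789,410.20 ÷ €3,618,110.20 = 2.1529.
Operating income changes by 2.1529 × -16.8% = -36.2%.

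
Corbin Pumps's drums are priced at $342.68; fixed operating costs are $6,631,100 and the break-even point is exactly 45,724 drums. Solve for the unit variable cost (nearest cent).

Contribution per unit must be FC / Q = $6,631,100 / 45,724 = $145.0245.
Variable cost per unit = $342.68 − $145.0245 = $197.66.

$197.66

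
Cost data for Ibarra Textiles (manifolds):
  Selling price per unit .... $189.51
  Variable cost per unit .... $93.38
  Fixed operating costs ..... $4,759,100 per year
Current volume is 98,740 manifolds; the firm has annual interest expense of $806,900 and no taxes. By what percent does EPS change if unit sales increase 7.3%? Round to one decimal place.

+17.6%

At 98,740 units, contribution = 98,740 × $96.13 = $9,491,876.20.
EBIT = $9,491,876.20 − $4,759,100 = $4,732,776.20.
After interest of $806,900.00, pre-tax earnings = $3,925,876.20.
Degree of combined leverage = contribution ÷ (EBIT − I) = $9,491,876.20 ÷ $3,925,876.20 = 2.4178.
%ΔEPS = DCL × %ΔSales = 2.4178 × +7.3% = +17.6%.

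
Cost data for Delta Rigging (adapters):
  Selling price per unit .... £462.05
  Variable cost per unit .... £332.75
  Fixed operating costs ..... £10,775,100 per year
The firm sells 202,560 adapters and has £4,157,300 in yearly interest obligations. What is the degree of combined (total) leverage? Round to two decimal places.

2.33

At 202,560 units, contribution = 202,560 × £129.30 = £26,191,008.00.
Subtracting fixed costs: EBIT = £26,191,008.00 − £10,775,100 = £15,415,908.00. Interest = £4,157,300.00.
DOL = £26,191,008.00 ÷ £15,415,908.00 = 1.6990; DFL = £15,415,908.00 ÷ £11,258,608.00 = 1.3693.
DCL = DOL × DFL = 1.6990 × 1.3693 = 2.3264.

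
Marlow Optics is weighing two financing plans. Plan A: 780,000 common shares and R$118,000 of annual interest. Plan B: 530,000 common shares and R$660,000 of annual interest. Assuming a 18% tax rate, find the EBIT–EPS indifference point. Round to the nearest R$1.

R$1,809,040

At indifference, (EBIT − 118,000)(1 − t)/780,000 = (EBIT − 660,000)(1 − t)/530,000.
The (1 − t) factor cancels: (EBIT − 118,000) × 530,000 = (EBIT − 660,000) × 780,000.
EBIT × (780,000 − 530,000) = 660,000 × 780,000 − 118,000 × 530,000 = 452,260,000,000, so EBIT = 452,260,000,000 ÷ 250,000 = 1,809,040.00.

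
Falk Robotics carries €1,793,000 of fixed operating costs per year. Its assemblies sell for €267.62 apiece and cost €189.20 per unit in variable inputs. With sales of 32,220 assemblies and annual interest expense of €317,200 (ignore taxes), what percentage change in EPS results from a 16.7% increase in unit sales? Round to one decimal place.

At 32,220 units, contribution = 32,220 × €78.42 = €2,526,692.40.
Operating income = contribution − fixed costs = €2,526,692.40 − €1,793,000 = €733,692.40.
After interest of €317,200.00, pre-tax earnings = €416,492.40.
Degree of combined leverage = contribution ÷ (EBIT − I) = €2,526,692.40 ÷ €416,492.40 = 6.0666.
EPS therefore changes by 6.0666 × (+16.7%) = +101.3%.

+101.3%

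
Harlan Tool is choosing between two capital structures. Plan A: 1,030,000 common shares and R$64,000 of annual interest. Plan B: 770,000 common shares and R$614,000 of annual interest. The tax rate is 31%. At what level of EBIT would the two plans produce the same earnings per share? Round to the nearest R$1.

R$2,242,846

At indifference, (EBIT − 64,000)(1 − t)/1,030,000 = (EBIT − 614,000)(1 − t)/770,000.
The (1 − t) factor cancels: (EBIT − 64,000) × 770,000 = (EBIT − 614,000) × 1,030,000.
EBIT × (1,030,000 − 770,000) = 614,000 × 1,030,000 − 64,000 × 770,000 = 583,140,000,000, so EBIT = 583,140,000,000 ÷ 260,000 = 2,242,846.15.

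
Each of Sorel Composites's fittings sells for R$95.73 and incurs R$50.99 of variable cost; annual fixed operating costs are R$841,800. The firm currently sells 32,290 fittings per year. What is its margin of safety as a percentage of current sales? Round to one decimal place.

Contribution margin per unit = R$95.73 − R$50.99 = R$44.74. Break-even units = R$841,800 ÷ R$44.74 = 18,815.38; break-even revenue = 18,815.38 × R$95.73 = R$1,801,196.11.
Actual sales revenue = 32,290 × R$95.73 = R$3,091,121.70.
Margin of safety = (R$3,091,121.70 − R$1,801,196.11) ÷ R$3,091,121.70 = 41.7%.

41.7%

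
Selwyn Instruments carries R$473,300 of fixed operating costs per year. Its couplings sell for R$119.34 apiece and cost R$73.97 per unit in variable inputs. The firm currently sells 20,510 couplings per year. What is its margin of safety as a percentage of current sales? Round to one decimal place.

49.1%

Contribution margin per unit = R$119.34 − R$73.97 = R$45.37. Break-even units = R$473,300 ÷ R$45.37 = 10,432.00; break-even revenue = 10,432.00 × R$119.34 = R$1,244,955.30.
Actual sales revenue = 20,510 × R$119.34 = R$2,447,663.40.
Margin of safety = (R$2,447,663.40 − R$1,244,955.30) ÷ R$2,447,663.40 = 49.1%.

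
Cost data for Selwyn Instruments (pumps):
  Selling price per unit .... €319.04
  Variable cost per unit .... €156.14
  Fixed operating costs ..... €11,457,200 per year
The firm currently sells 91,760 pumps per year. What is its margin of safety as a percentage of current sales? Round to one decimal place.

Unit CM = price − variable cost = €319.04 − €156.14 = €162.90. Break-even units = €11,457,200 ÷ €162.90 = 70,332.72; break-even revenue = 70,332.72 × €319.04 = €22,438,950.82.
Current sales = 91,760 × €319.04 = €29,275,110.40.
Margin of safety = (€29,275,110.40 − €22,438,950.82) ÷ €29,275,110.40 = 23.4%.

23.4%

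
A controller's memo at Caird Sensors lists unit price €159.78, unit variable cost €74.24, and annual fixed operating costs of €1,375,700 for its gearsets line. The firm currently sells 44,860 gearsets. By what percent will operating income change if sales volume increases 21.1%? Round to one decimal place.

+32.9%

At 44,860 units, contribution = 44,860 × €85.54 = €3,837,324.40.
Subtracting fixed costs: EBIT = €3,837,324.40 − €1,375,700 = €2,461,624.40.
So DOL = total CM / EBIT = €3,837,324.40 / €2,461,624.40 = 1.5589.
So EBIT moves 1.5589 × (+21.1%) = +32.9%.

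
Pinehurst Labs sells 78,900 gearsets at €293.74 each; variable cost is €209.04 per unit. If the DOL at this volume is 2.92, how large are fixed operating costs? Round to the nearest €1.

At 78,900 units, contribution = 78,900 × €84.70 = €6,682,830.00.
DOL = contribution / EBIT, so EBIT = €6,682,830.00 / 2.92 = €2,288,640.41.
And FC = contribution − EBIT = €6,682,830.00 − €2,288,640.41 = €4,394,190.

€4,394,190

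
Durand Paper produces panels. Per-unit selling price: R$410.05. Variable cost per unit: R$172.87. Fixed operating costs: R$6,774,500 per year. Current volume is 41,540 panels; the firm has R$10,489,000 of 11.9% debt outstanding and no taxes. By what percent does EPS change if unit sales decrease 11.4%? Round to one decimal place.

Total contribution margin = 41,540 × R$237.18 = R$9,852,457.20.
Subtracting fixed costs: EBIT = R$9,852,457.20 − R$6,774,500 = R$3,077,957.20.
After interest of R$1,248,191.00, pre-tax earnings = R$1,829,766.20.
DCL = total CM / (EBIT − I) = R$9,852,457.20 / R$1,829,766.20 = 5.3845.
EPS therefore changes by 5.3845 × (-11.4%) = -61.4%.

-61.4%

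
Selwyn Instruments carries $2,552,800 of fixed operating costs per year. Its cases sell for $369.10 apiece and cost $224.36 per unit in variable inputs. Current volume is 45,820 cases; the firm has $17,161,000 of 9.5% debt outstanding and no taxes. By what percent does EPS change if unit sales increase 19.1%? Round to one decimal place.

Contribution at this volume is 45,820 × $144.74 = $6,631,986.80.
EBIT = $6,631,986.80 − $2,552,800 = $4,079,186.80.
Interest = $1,630,295.00, so EBIT − I = $2,448,891.80.
DCL = total CM / (EBIT − I) = $6,631,986.80 / $2,448,891.80 = 2.7082.
EPS therefore changes by 2.7082 × (+19.1%) = +51.7%.

+51.7%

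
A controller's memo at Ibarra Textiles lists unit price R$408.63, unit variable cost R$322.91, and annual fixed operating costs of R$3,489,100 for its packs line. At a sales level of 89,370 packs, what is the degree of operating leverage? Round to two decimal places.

At 89,370 units, contribution = 89,370 × R$85.72 = R$7,660,796.40.
Operating income = contribution − fixed costs = R$7,660,796.40 − R$3,489,100 = R$4,171,696.40.
Degree of operating leverage = R$7,660,796.40 / R$4,171,696.40 = 1.8364.

1.84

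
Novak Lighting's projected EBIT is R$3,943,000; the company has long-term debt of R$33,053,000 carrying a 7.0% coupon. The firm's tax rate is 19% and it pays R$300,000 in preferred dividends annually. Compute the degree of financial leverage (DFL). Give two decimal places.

3.13

Annual interest charges come to R$2,313,710.00.
Pre-tax preferred-dividend burden = R$300,000 ÷ (1 − 0.19) = R$370,370.37.
DFL = EBIT ÷ [EBIT − I − D_p/(1−t)] = R$3,943,000 ÷ [R$3,943,000 − R$2,313,710.00 − R$370,370.37] = R$3,943,000 ÷ R$1,258,919.63 = 3.1321.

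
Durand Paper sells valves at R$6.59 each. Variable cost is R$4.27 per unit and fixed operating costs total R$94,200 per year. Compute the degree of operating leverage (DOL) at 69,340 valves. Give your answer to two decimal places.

At 69,340 units, contribution = 69,340 × R$2.32 = R$160,868.80.
Operating income = contribution − fixed costs = R$160,868.80 − R$94,200 = R$66,668.80.
DOL = contribution ÷ EBIT = R$160,868.80 ÷ R$66,668.80 = 2.4130.

2.41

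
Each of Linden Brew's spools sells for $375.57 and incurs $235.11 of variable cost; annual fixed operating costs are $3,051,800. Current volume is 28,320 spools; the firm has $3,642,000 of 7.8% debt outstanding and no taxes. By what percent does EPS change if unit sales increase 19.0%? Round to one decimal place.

+117.7%

Total contribution margin = 28,320 × $140.46 = $3,977,827.20.
Operating income = contribution − fixed costs = $3,977,827.20 − $3,051,800 = $926,027.20.
Interest = $284,076.00, so EBIT − I = $641,951.20.
Degree of combined leverage = contribution ÷ (EBIT − I) = $3,977,827.20 ÷ $641,951.20 = 6.1965.
%ΔEPS = DCL × %ΔSales = 6.1965 × +19.0% = +117.7%.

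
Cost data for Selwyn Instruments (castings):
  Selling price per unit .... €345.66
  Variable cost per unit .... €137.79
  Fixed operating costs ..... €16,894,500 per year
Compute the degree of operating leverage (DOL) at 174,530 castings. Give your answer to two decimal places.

Total contribution margin = 174,530 × €207.87 = €36,279,551.10.
Subtracting fixed costs: EBIT = €36,279,551.10 − €16,894,500 = €19,385,051.10.
DOL = contribution ÷ EBIT = €36,279,551.10 ÷ €19,385,051.10 = 1.8715.

1.87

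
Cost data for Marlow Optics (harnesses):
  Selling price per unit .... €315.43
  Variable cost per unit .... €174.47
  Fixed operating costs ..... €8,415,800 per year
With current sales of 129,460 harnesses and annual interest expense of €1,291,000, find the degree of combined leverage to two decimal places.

2.14

At 129,460 units, contribution = 129,460 × €140.96 = €18,248,681.60.
Operating income = contribution − fixed costs = €18,248,681.60 − €8,415,800 = €9,832,881.60. Interest = €1,291,000.00.
DOL = €18,248,681.60 ÷ €9,832,881.60 = 1.8559; DFL = €9,832,881.60 ÷ €8,541,881.60 = 1.1511.
Combined leverage = 1.8559 × 1.1511 = 2.1363.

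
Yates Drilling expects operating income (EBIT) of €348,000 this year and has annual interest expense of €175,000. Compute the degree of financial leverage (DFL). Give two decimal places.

Annual interest charges come to €175,000.00.
Degree of financial leverage = EBIT / (EBIT − interest) = €348,000 / €173,000.00 = 2.0116.

2.01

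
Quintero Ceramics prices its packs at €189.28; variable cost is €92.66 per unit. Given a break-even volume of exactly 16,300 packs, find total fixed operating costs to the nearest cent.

Contribution margin per unit = €189.28 − €92.66 = €96.62.
Fixed costs = break-even units × CM = 16,300 × €96.62 = €1,574,906.00.

€1,574,906.00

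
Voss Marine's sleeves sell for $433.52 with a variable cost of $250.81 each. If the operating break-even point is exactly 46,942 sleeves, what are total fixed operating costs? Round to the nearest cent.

$8,576,772.82

Each unit contributes $433.52 − $250.81 = $182.71.
Since BE = FC / CM, FC = 46,942 × $182.71 = $8,576,772.82.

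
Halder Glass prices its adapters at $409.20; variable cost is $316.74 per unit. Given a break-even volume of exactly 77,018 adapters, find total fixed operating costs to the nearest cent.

Contribution margin per unit = $409.20 − $316.74 = $92.46.
Since BE = FC / CM, FC = 77,018 × $92.46 = $7,121,084.28.

$7,121,084.28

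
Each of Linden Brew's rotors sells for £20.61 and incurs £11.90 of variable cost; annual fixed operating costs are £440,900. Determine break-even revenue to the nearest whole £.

Contribution margin per unit = £20.61 − £11.90 = £8.71, a CM ratio of £8.71 ÷ £20.61 = 0.4226.
Break-even revenue = fixed costs × price ÷ CM = £440,900 × £20.61 ÷ £8.71 = £1,043,278.

£1,043,278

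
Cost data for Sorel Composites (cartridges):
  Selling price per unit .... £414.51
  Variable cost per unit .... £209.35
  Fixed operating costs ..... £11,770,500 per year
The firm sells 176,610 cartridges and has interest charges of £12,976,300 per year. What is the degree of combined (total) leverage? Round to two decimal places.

3.15

Total contribution margin = 176,610 × £205.16 = £36,233,307.60.
EBIT = £36,233,307.60 − £11,770,500 = £24,462,807.60. Interest = £12,976,300.00, so EBIT − I = £11,486,507.60.
Degree of total leverage = total CM / (EBIT − interest) = £36,233,307.60 / £11,486,507.60 = 3.1544.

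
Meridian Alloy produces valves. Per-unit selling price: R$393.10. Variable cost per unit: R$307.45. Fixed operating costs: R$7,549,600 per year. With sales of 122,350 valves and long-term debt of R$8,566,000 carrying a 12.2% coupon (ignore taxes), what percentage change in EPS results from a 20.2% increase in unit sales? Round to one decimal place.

At 122,350 units, contribution = 122,350 × R$85.65 = R$10,479,277.50.
EBIT = R$10,479,277.50 − R$7,549,600 = R$2,929,677.50.
After interest of R$1,045,052.00, pre-tax earnings = R$1,884,625.50.
Degree of combined leverage = contribution ÷ (EBIT − I) = R$10,479,277.50 ÷ R$1,884,625.50 = 5.5604.
%ΔEPS = DCL × %ΔSales = 5.5604 × +20.2% = +112.3%.

+112.3%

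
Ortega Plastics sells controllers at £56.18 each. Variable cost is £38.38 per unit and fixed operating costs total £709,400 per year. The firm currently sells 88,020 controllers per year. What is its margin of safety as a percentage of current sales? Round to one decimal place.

54.7%

Contribution margin per unit = £56.18 − £38.38 = £17.80. Break-even units = £709,400 ÷ £17.80 = 39,853.93; break-even revenue = 39,853.93 × £56.18 = £2,238,993.93.
Actual sales revenue = 88,020 × £56.18 = £4,944,963.60.
Margin of safety = (£4,944,963.60 − £2,238,993.93) ÷ £4,944,963.60 = 54.7%.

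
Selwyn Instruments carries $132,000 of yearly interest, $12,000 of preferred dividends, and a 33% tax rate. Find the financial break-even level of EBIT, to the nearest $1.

$149,910

Grossing the preferred dividend up to pre-tax terms: $12,000 / (1 − 0.33) = $17,910.45.
Financial break-even EBIT = interest + D_p ÷ (1 − t) = $132,000 + $17,910.45 = $149,910.45.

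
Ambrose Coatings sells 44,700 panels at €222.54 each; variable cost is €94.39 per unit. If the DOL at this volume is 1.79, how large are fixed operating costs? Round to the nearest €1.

€2,528,135

At 44,700 units, contribution = 44,700 × €128.15 = €5,728,305.00.
DOL = contribution / EBIT, so EBIT = €5,728,305.00 / 1.79 = €3,200,170.39.
And FC = contribution − EBIT = €5,728,305.00 − €3,200,170.39 = €2,528,135.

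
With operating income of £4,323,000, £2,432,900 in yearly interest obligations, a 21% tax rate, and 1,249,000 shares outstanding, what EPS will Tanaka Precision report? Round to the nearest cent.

Pre-tax income = £4,323,000 − £2,432,900.00 = £1,890,100.00.
Net income = £1,890,100.00 × (1 − 0.21) = £1,493,179.00.
Per share: £1,493,179.00 / 1,249,000 shares = £1.20.

£1.20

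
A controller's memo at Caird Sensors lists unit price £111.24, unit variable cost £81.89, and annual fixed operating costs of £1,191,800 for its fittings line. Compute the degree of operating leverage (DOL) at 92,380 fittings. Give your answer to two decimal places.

At 92,380 units, contribution = 92,380 × £29.35 = £2,711,353.00.
Operating income = contribution − fixed costs = £2,711,353.00 − £1,191,800 = £1,519,553.00.
DOL = contribution ÷ EBIT = £2,711,353.00 ÷ £1,519,553.00 = 1.7843.

1.78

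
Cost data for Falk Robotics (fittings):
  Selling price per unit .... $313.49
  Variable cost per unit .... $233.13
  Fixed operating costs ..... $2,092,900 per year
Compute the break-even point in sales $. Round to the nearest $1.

Contribution margin per unit = $313.49 − $233.13 = $80.36, a CM ratio of $80.36 ÷ $313.49 = 0.2563.
Break-even sales = FC ÷ CM ratio = $2,092,900 × $313.49 / $80.36 = $8,164,550.

$8,164,550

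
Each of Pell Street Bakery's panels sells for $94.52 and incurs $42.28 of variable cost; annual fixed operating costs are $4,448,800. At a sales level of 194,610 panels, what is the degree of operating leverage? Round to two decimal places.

At 194,610 units, contribution = 194,610 × $52.24 = $10,166,426.40.
Operating income = contribution − fixed costs = $10,166,426.40 − $4,448,800 = $5,717,626.40.
DOL = contribution ÷ EBIT = $10,166,426.40 ÷ $5,717,626.40 = 1.7781.

1.78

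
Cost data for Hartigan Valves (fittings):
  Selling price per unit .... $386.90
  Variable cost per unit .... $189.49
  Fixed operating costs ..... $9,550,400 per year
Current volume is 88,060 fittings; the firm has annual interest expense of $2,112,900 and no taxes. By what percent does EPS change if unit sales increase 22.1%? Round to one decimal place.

At 88,060 units, contribution = 88,060 × $197.41 = $17,383,924.60.
EBIT = $17,383,924.60 − $9,550,400 = $7,833,524.60.
Interest = $2,112,900.00, so EBIT − I = $5,720,624.60.
DCL = total CM / (EBIT − I) = $17,383,924.60 / $5,720,624.60 = 3.0388.
EPS therefore changes by 3.0388 × (+22.1%) = +67.2%.

+67.2%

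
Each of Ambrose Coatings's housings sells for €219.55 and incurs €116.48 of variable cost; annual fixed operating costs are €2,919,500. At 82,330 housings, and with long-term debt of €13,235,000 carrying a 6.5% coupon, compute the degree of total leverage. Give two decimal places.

Contribution at this volume is 82,330 × €103.07 = €8,485,753.10.
Subtracting fixed costs: EBIT = €8,485,753.10 − €2,919,500 = €5,566,253.10. Interest = €860,275.00, so EBIT − I = €4,705,978.10.
DCL = contribution ÷ (EBIT − I) = €8,485,753.10 ÷ €4,705,978.10 = 1.8032.

1.80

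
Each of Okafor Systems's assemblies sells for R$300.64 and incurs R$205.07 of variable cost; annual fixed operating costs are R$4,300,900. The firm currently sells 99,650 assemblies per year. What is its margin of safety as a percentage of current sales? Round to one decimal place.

54.8%

Unit CM = price − variable cost = R$300.64 − R$205.07 = R$95.57. Break-even units = R$4,300,900 ÷ R$95.57 = 45,002.62; break-even revenue = 45,002.62 × R$300.64 = R$13,529,586.44.
Current sales = 99,650 × R$300.64 = R$29,958,776.00.
Margin of safety = (R$29,958,776.00 − R$13,529,586.44) ÷ R$29,958,776.00 = 54.8%.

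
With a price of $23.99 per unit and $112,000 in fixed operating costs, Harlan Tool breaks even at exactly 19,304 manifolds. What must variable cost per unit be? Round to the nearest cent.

$18.19

Contribution per unit must be FC / Q = $112,000 / 19,304 = $5.8019.
Variable cost per unit = $23.99 − $5.8019 = $18.19.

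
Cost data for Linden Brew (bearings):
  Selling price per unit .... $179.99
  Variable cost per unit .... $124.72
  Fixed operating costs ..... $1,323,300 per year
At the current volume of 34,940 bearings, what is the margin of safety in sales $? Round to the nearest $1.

$1,979,446

Each unit contributes $179.99 − $124.72 = $55.27. Break-even units = $1,323,300 ÷ $55.27 = 23,942.46; break-even revenue = 23,942.46 × $179.99 = $4,309,404.14.
Actual sales revenue = 34,940 × $179.99 = $6,288,850.60.
Margin of safety = $6,288,850.60 − $4,309,404.14 = $1,979,446.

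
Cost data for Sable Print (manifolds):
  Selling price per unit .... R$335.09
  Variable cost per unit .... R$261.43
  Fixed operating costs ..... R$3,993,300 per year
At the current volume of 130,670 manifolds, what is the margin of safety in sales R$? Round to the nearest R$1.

R$25,620,111

Unit CM = price − variable cost = R$335.09 − R$261.43 = R$73.66. Break-even units = R$3,993,300 ÷ R$73.66 = 54,212.60; break-even revenue = 54,212.60 × R$335.09 = R$18,166,099.61.
Current sales = 130,670 × R$335.09 = R$43,786,210.30.
Margin of safety = R$43,786,210.30 − R$18,166,099.61 = R$25,620,111.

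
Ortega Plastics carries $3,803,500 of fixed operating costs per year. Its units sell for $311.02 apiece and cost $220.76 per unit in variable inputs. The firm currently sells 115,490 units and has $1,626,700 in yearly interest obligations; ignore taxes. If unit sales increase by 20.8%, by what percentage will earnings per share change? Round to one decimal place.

+43.4%

At 115,490 units, contribution = 115,490 × $90.26 = $10,424,127.40.
Operating income = contribution − fixed costs = $10,424,127.40 − $3,803,500 = $6,620,627.40.
After interest of $1,626,700.00, pre-tax earnings = $4,993,927.40.
Degree of combined leverage = contribution ÷ (EBIT − I) = $10,424,127.40 ÷ $4,993,927.40 = 2.0874.
%ΔEPS = DCL × %ΔSales = 2.0874 × +20.8% = +43.4%.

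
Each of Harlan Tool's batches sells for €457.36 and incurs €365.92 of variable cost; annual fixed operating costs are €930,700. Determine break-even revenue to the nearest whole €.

CM per unit = €457.36 − €365.92 = €91.44; CM ratio = €91.44 / €457.36 = 0.1999.
Break-even revenue = fixed costs × price ÷ CM = €930,700 × €457.36 ÷ €91.44 = €4,655,129.

€4,655,129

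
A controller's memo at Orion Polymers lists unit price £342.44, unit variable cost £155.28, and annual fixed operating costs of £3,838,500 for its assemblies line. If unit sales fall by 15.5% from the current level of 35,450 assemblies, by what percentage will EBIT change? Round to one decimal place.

Contribution at this volume is 35,450 × £187.16 = £6,634,822.00.
EBIT = £6,634,822.00 − £3,838,500 = £2,796,322.00.
Degree of operating leverage = £6,634,822.00 / £2,796,322.00 = 2.3727.
Operating income changes by 2.3727 × -15.5% = -36.8%.

-36.8%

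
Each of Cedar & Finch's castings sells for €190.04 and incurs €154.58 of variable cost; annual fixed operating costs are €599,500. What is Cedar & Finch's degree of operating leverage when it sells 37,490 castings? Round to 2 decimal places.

1.82

Contribution at this volume is 37,490 × €35.46 = €1,329,395.40.
Operating income = contribution − fixed costs = €1,329,395.40 − €599,500 = €729,895.40.
DOL = contribution ÷ EBIT = €1,329,395.40 ÷ €729,895.40 = 1.8214.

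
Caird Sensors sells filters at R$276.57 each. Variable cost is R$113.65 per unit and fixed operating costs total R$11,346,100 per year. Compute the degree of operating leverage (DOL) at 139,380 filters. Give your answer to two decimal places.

Total contribution margin = 139,380 × R$162.92 = R$22,707,789.60.
Operating income = contribution − fixed costs = R$22,707,789.60 − R$11,346,100 = R$11,361,689.60.
DOL = contribution ÷ EBIT = R$22,707,789.60 ÷ R$11,361,689.60 = 1.9986.

2.00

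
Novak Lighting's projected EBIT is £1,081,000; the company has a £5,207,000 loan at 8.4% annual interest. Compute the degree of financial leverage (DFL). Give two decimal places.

1.68

Interest = £437,388.00.
Degree of financial leverage = EBIT / (EBIT − interest) = £1,081,000 / £643,612.00 = 1.6796.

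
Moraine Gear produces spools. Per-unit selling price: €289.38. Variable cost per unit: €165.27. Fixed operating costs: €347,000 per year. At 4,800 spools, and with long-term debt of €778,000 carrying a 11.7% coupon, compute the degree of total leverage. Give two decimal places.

Contribution at this volume is 4,800 × €124.11 = €595,728.00.
Operating income = contribution − fixed costs = €595,728.00 − €347,000 = €248,728.00. Interest = €91,026.00, so EBIT − I = €157,702.00.
DCL = contribution ÷ (EBIT − I) = €595,728.00 ÷ €157,702.00 = 3.7776.

3.78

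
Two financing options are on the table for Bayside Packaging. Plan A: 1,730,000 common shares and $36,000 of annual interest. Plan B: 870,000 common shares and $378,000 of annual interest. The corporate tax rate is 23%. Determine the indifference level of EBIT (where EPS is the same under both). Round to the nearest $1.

$723,977

Set EPS_A = EPS_B: (EBIT − $36,000)(1 − 0.23) ÷ 1,730,000 = (EBIT − $378,000)(1 − 0.23) ÷ 870,000.
Cancelling (1 − t) and cross-multiplying: 870,000·(EBIT − 36,000) = 1,730,000·(EBIT − 378,000).
Solving, EBIT = (378,000·1,730,000 − 36,000·870,000) / (1,730,000 − 870,000) = 622,620,000,000 / 860,000 = 723,976.74.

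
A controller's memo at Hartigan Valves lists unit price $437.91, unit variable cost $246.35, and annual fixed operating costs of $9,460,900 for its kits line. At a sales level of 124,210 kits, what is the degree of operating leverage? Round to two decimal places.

Total contribution margin = 124,210 × $191.56 = $23,793,667.60.
EBIT = $23,793,667.60 − $9,460,900 = $14,332,767.60.
So DOL = total CM / EBIT = $23,793,667.60 / $14,332,767.60 = 1.6601.

1.66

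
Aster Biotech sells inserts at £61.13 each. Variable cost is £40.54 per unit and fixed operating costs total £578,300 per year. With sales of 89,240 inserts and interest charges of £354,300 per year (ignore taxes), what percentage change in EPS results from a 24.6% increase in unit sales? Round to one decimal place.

Total contribution margin = 89,240 × £20.59 = £1,837,451.60.
Operating income = contribution − fixed costs = £1,837,451.60 − £578,300 = £1,259,151.60.
After interest of £354,300.00, pre-tax earnings = £904,851.60.
DCL = total CM / (EBIT − I) = £1,837,451.60 / £904,851.60 = 2.0307.
%ΔEPS = DCL × %ΔSales = 2.0307 × +24.6% = +50.0%.

+50.0%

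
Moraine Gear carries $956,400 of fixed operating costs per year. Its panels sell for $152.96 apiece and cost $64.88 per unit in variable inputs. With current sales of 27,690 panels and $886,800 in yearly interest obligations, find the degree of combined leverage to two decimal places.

4.09

At 27,690 units, contribution = 27,690 × $88.08 = $2,438,935.20.
Operating income = contribution − fixed costs = $2,438,935.20 − $956,400 = $1,482,535.20. Interest = $886,800.00.
DOL = $2,438,935.20 ÷ $1,482,535.20 = 1.6451; DFL = $1,482,535.20 ÷ $595,735.20 = 2.4886.
DCL = DOL × DFL = 1.6451 × 2.4886 = 4.0940.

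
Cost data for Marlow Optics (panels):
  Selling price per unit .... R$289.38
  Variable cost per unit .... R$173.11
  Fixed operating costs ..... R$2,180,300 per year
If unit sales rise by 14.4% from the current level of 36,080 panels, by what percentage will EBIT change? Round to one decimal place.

+30.0%

Total contribution margin = 36,080 × R$116.27 = R$4,195,021.60.
EBIT = R$4,195,021.60 − R$2,180,300 = R$2,014,721.60.
So DOL = total CM / EBIT = R$4,195,021.60 / R$2,014,721.60 = 2.0822.
%ΔEBIT = DOL × %ΔSales = 2.0822 × +14.4% = +30.0%.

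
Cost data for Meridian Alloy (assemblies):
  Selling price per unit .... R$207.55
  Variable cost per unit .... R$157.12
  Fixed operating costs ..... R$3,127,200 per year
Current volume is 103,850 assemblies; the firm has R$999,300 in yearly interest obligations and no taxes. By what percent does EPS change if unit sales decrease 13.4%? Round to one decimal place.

At 103,850 units, contribution = 103,850 × R$50.43 = R$5,237,155.50.
Operating income = contribution − fixed costs = R$5,237,155.50 − R$3,127,200 = R$2,109,955.50.
Interest = R$999,300.00, so EBIT − I = R$1,110,655.50.
DCL = total CM / (EBIT − I) = R$5,237,155.50 / R$1,110,655.50 = 4.7154.
EPS therefore changes by 4.7154 × (-13.4%) = -63.2%.

-63.2%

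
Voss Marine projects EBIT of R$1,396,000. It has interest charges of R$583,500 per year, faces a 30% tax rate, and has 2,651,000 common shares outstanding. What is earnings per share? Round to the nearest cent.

R$0.21

Pre-tax income = R$1,396,000 − R$583,500.00 = R$812,500.00.
Net income = R$812,500.00 × (1 − 0.30) = R$568,750.00.
Per share: R$568,750.00 / 2,651,000 shares = R$0.21.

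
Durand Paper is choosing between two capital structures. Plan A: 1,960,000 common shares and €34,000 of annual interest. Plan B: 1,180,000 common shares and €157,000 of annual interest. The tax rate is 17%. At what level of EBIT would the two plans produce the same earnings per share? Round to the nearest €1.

€343,077

At indifference, (EBIT − 34,000)(1 − t)/1,960,000 = (EBIT − 157,000)(1 − t)/1,180,000.
The (1 − t) factor cancels: (EBIT − 34,000) × 1,180,000 = (EBIT − 157,000) × 1,960,000.
Solving, EBIT = (157,000·1,960,000 − 34,000·1,180,000) / (1,960,000 − 1,180,000) = 267,600,000,000 / 780,000 = 343,076.92.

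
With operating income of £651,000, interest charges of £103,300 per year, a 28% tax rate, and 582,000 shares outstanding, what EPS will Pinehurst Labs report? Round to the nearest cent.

£0.68

Pre-tax income = £651,000 − £103,300.00 = £547,700.00.
After tax at 28%: net income = £547,700.00 × 0.72 = £394,344.00.
Per share: £394,344.00 / 582,000 shares = £0.68.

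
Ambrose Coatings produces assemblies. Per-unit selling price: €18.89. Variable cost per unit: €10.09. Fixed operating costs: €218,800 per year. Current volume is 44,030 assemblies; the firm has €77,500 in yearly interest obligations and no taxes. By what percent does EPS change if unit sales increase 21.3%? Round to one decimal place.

Contribution at this volume is 44,030 × €8.80 = €387,464.00.
EBIT = €387,464.00 − €218,800 = €168,664.00.
Interest = €77,500.00, so EBIT − I = €91,164.00.
Degree of combined leverage = contribution ÷ (EBIT − I) = €387,464.00 ÷ €91,164.00 = 4.2502.
EPS therefore changes by 4.2502 × (+21.3%) = +90.5%.

+90.5%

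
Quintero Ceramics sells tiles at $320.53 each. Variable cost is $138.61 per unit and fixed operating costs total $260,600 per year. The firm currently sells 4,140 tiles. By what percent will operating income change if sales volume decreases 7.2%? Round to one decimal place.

At 4,140 units, contribution = 4,140 × $181.92 = $753,148.80.
EBIT = $753,148.80 − $260,600 = $492,548.80.
So DOL = total CM / EBIT = $753,148.80 / $492,548.80 = 1.5291.
So EBIT moves 1.5291 × (-7.2%) = -11.0%.

-11.0%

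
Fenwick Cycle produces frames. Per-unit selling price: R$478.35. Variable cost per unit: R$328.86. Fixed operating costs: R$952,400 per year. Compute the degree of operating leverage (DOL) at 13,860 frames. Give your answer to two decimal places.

1.85

At 13,860 units, contribution = 13,860 × R$149.49 = R$2,071,931.40.
Operating income = contribution − fixed costs = R$2,071,931.40 − R$952,400 = R$1,119,531.40.
So DOL = total CM / EBIT = R$2,071,931.40 / R$1,119,531.40 = 1.8507.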